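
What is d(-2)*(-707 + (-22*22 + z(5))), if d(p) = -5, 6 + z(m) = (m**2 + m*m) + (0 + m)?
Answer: 5710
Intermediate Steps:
z(m) = -6 + m + 2*m**2 (z(m) = -6 + ((m**2 + m*m) + (0 + m)) = -6 + ((m**2 + m**2) + m) = -6 + (2*m**2 + m) = -6 + (m + 2*m**2) = -6 + m + 2*m**2)
d(-2)*(-707 + (-22*22 + z(5))) = -5*(-707 + (-22*22 + (-6 + 5 + 2*5**2))) = -5*(-707 + (-484 + (-6 + 5 + 2*25))) = -5*(-707 + (-484 + (-6 + 5 + 50))) = -5*(-707 + (-484 + 49)) = -5*(-707 - 435) = -5*(-1142) = 5710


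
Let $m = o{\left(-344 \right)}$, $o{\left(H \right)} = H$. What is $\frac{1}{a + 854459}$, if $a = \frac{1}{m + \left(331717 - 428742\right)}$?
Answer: $\frac{97369}{83197818370} \approx 1.1703 \cdot 10^{-6}$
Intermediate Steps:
$m = -344$
$a = - \frac{1}{97369}$ ($a = \frac{1}{-344 + \left(331717 - 428742\right)} = \frac{1}{-344 - 97025} = \frac{1}{-97369} = - \frac{1}{97369} \approx -1.027 \cdot 10^{-5}$)
$\frac{1}{a + 854459} = \frac{1}{- \frac{1}{97369} + 854459} = \frac{1}{\frac{83197818370}{97369}} = \frac{97369}{83197818370}$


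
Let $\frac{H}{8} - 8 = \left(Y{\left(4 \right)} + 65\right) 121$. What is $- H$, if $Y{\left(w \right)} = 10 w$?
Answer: $-101704$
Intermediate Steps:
$H = 101704$ ($H = 64 + 8 \left(10 \cdot 4 + 65\right) 121 = 64 + 8 \left(40 + 65\right) 121 = 64 + 8 \cdot 105 \cdot 121 = 64 + 8 \cdot 12705 = 64 + 101640 = 101704$)
$- H = \left(-1\right) 101704 = -101704$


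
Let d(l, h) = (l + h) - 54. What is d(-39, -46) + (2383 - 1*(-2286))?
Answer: 4530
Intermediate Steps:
d(l, h) = -54 + h + l (d(l, h) = (h + l) - 54 = -54 + h + l)
d(-39, -46) + (2383 - 1*(-2286)) = (-54 - 46 - 39) + (2383 - 1*(-2286)) = -139 + (2383 + 2286) = -139 + 4669 = 4530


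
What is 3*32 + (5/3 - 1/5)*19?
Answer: 1858/15 ≈ 123.87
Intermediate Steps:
3*32 + (5/3 - 1/5)*19 = 96 + (5*(⅓) - 1*⅕)*19 = 96 + (5/3 - ⅕)*19 = 96 + (22/15)*19 = 96 + 418/15 = 1858/15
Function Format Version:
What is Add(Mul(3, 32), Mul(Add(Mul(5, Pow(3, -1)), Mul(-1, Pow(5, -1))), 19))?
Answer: Rational(1858, 15) ≈ 123.87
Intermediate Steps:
Add(Mul(3, 32), Mul(Add(Mul(5, Pow(3, -1)), Mul(-1, Pow(5, -1))), 19)) = Add(96, Mul(Add(Mul(5, Rational(1, 3)), Mul(-1, Rational(1, 5))), 19)) = Add(96, Mul(Add(Rational(5, 3), Rational(-1, 5)), 19)) = Add(96, Mul(Rational(22, 15), 19)) = Add(96, Rational(418, 15)) = Rational(1858, 15)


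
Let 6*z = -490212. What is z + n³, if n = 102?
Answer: 979506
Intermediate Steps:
z = -81702 (z = (⅙)*(-490212) = -81702)
z + n³ = -81702 + 102³ = -81702 + 1061208 = 979506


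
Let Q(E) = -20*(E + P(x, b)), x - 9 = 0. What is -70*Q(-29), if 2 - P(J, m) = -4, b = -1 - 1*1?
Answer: -32200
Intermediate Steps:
x = 9 (x = 9 + 0 = 9)
b = -2 (b = -1 - 1 = -2)
P(J, m) = 6 (P(J, m) = 2 - 1*(-4) = 2 + 4 = 6)
Q(E) = -120 - 20*E (Q(E) = -20*(E + 6) = -20*(6 + E) = -120 - 20*E)
-70*Q(-29) = -70*(-120 - 20*(-29)) = -70*(-120 + 580) = -70*460 = -32200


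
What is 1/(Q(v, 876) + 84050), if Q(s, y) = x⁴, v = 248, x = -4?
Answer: 1/84306 ≈ 1.1862e-5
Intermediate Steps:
Q(s, y) = 256 (Q(s, y) = (-4)⁴ = 256)
1/(Q(v, 876) + 84050) = 1/(256 + 84050) = 1/84306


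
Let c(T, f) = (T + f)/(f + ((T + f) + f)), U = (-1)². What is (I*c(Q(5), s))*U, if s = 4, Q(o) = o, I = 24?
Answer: 216/17 ≈ 12.706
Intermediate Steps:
U = 1
c(T, f) = (T + f)/(T + 3*f) (c(T, f) = (T + f)/(f + (T + 2*f)) = (T + f)/(T + 3*f))
(I*c(Q(5), s))*U = (24*((5 + 4)/(5 + 3*4)))*1 = (24*(9/(5 + 12)))*1 = (24*(9/17))*1 = (216/17)*1 = 216/17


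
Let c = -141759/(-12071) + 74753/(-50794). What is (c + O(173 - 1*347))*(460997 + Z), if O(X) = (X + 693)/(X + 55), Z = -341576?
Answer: 51502059191569491/72962990506 ≈ 7.0587e+5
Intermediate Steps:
O(X) = (693 + X)/(55 + X)
c = 6298163183/613134374 (c = -141759*(-1/12071) + 74753*(-1/50794) = 141759/12071 - 74753/50794 = 6298163183/613134374 ≈ 10.272)
(c + O(173 - 1*347))*(460997 + Z) = (6298163183/613134374 + (693 + (173 - 1*347))/(55 + (173 - 1*347)))*(460997 - 341576) = (6298163183/613134374 + (693 + (173 - 347))/(55 + (173 - 347)))*119421 = (6298163183/613134374 + (693 - 174)/(55 - 174))*119421 = (6298163183/613134374 + 519/(-119))*119421 = (6298163183/613134374 - 1/119*519)*119421 = (6298163183/613134374 - 519/119)*119421 = (431264678671/72962990506)*119421 = 51502059191569491/72962990506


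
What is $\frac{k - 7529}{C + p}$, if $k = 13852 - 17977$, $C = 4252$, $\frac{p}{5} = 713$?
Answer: $- \frac{11654}{7817} \approx -1.4909$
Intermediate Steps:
$p = 3565$ ($p = 5 \cdot 713 = 3565$)
$k = -4125$
$\frac{k - 7529}{C + p} = \frac{-4125 - 7529}{4252 + 3565} = - \frac{11654}{7817}$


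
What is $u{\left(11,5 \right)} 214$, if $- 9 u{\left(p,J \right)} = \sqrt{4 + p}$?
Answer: $- \frac{214 \sqrt{15}}{9} \approx -92.091$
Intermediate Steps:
$u{\left(p,J \right)} = - \frac{\sqrt{4 + p}}{9}$
$u{\left(11,5 \right)} 214 = - \frac{\sqrt{4 + 11}}{9} \cdot 214 = - \frac{\sqrt{15}}{9} \cdot 214 = - \frac{214 \sqrt{15}}{9}$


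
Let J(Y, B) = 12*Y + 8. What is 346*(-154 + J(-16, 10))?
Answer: -116948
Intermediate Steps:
J(Y, B) = 8 + 12*Y
346*(-154 + J(-16, 10)) = 346*(-154 + (8 + 12*(-16))) = 346*(-154 + (8 - 192)) = 346*(-154 - 184) = 346*(-338) = -116948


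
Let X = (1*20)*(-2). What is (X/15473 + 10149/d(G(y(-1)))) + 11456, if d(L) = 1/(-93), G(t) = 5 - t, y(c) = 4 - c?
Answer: -14427040713/15473 ≈ -9.3240e+5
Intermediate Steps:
X = -40 (X = 20*(-2) = -40)
d(L) = -1/93
(X/15473 + 10149/d(G(y(-1)))) + 11456 = (-40/15473 + 10149/(-1/93)) + 11456 = (-40*1/15473 + 10149*(-93)) + 11456 = (-40/15473 - 943857) + 11456 = -14604299401/15473 + 11456 = -14427040713/15473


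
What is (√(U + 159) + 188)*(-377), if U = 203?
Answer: -70876 - 377*√362 ≈ -78049.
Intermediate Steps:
(√(U + 159) + 188)*(-377) = (√(203 + 159) + 188)*(-377) = (√362 + 188)*(-377) = (188 + √362)*(-377) = -70876 - 377*√362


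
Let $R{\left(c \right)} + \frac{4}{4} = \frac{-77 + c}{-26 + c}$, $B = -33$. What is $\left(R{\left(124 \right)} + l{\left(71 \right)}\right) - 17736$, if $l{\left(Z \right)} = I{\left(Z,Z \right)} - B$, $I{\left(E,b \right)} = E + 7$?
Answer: $- \frac{1727301}{98} \approx -17626.0$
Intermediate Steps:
$I{\left(E,b \right)} = 7 + E$
$l{\left(Z \right)} = 40 + Z$ ($l{\left(Z \right)} = \left(7 + Z\right) - -33 = \left(7 + Z\right) + 33 = 40 + Z$)
$R{\left(c \right)} = -1 + \frac{-77 + c}{-26 + c}$
$\left(R{\left(124 \right)} + l{\left(71 \right)}\right) - 17736 = \left(- \frac{51}{-26 + 124} + \left(40 + 71\right)\right) - 17736 = \left(- \frac{51}{98} + 111\right) - 17736 = \frac{10827}{98} - 17736 = - \frac{1727301}{98}$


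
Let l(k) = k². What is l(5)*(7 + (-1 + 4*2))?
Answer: 350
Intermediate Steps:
l(5)*(7 + (-1 + 4*2)) = 5²*(7 + (-1 + 4*2)) = 25*(7 + (-1 + 8)) = 25*(7 + 7) = 25*14 = 350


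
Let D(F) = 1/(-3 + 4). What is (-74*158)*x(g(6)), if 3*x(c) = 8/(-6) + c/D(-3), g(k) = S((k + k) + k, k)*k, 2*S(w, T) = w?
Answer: -1847336/9 ≈ -2.0526e+5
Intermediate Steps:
D(F) = 1 (D(F) = 1/1 = 1)
S(w, T) = w/2
g(k) = 3*k**2/2 (g(k) = (((k + k) + k)/2)*k = ((2*k + k)/2)*k = ((3*k)/2)*k = (3*k/2)*k = 3*k**2/2)
x(c) = -4/9 + c/3 (x(c) = (8/(-6) + c/1)/3 = (8*(-1/6) + c*1)/3 = (-4/3 + c)/3 = -4/9 + c/3)
(-74*158)*x(g(6)) = (-74*158)*(-4/9 + ((3/2)*6**2)/3) = -11692*(-4/9 + ((3/2)*36)/3) = -11692*(-4/9 + (1/3)*54) = -11692*(-4/9 + 18) = -11692*158/9 = -1847336/9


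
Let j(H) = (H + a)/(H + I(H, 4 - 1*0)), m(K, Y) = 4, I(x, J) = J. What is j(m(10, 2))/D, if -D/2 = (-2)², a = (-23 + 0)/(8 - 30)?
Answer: -111/1408 ≈ -0.078835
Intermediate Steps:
a = 23/22 (a = -23/(-22) = -23*(-1/22) = 23/22 ≈ 1.0455)
j(H) = (23/22 + H)/(4 + H) (j(H) = (H + 23/22)/(H + (4 - 1*0)) = (23/22 + H)/(H + (4 + 0)) = (23/22 + H)/(H + 4) = (23/22 + H)/(4 + H))
D = -8 (D = -2*(-2)² = -2*4 = -8)
j(m(10, 2))/D = ((23/22 + 4)/(4 + 4))/(-8) = ((111/22)/8)*(-⅛) = ((⅛)*(111/22))*(-⅛) = (111/176)*(-⅛) = -111/1408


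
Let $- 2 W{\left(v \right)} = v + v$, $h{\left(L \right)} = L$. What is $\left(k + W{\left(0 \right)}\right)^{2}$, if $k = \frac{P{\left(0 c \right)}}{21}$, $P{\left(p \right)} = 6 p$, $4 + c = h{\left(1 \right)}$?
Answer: $0$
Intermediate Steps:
$c = -3$ ($c = -4 + 1 = -3$)
$k = 0$ ($k = \frac{6 \cdot 0 \left(-3\right)}{21} = 6 \cdot 0 \cdot \frac{1}{21} = 0 \cdot \frac{1}{21} = 0$)
$W{\left(v \right)} = - v$ ($W{\left(v \right)} = - \frac{v + v}{2} = - \frac{2 v}{2} = - v$)
$\left(k + W{\left(0 \right)}\right)^{2} = \left(0 - 0\right)^{2} = \left(0 + 0\right)^{2} = 0^{2} = 0$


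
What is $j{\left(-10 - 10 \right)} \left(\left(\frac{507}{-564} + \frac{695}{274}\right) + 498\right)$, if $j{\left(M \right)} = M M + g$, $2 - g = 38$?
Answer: $\frac{1171048515}{6439} \approx 1.8187 \cdot 10^{5}$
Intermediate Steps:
$g = -36$ ($g = 2 - 38 = -36$)
$j{\left(M \right)} = -36 + M^{2}$ ($j{\left(M \right)} = M M - 36 = M^{2} - 36 = -36 + M^{2}$)
$j{\left(-10 - 10 \right)} \left(\left(\frac{507}{-564} + \frac{695}{274}\right) + 498\right) = \left(-36 + \left(-10 - 10\right)^{2}\right) \left(\left(\frac{507}{-564} + \frac{695}{274}\right) + 498\right) = \left(-36 + \left(-20\right)^{2}\right) \left(\left(507 \left(- \frac{1}{564}\right) + 695 \cdot \frac{1}{274}\right) + 498\right) = \left(-36 + 400\right) \left(\left(- \frac{169}{188} + \frac{695}{274}\right) + 498\right) = 364 \left(\frac{42177}{25756} + 498\right) = 364 \cdot \frac{12868665}{25756} = \frac{1171048515}{6439}$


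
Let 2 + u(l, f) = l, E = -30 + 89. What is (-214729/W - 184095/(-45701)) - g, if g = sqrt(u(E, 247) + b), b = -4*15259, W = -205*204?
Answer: 17512182929/1911215820 - 17*I*sqrt(211) ≈ 9.1629 - 246.94*I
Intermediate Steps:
E = 59
W = -41820
u(l, f) = -2 + l
b = -61036
g = 17*I*sqrt(211) (g = sqrt((-2 + 59) - 61036) = sqrt(57 - 61036) = sqrt(-60979) = 17*I*sqrt(211) ≈ 246.94*I)
(-214729/W - 184095/(-45701)) - g = (-214729/(-41820) - 184095/(-45701)) - 17*I*sqrt(211) = (-214729*(-1/41820) - 184095*(-1/45701)) - 17*I*sqrt(211) = (214729/41820 + 184095/45701) - 17*I*sqrt(211) = 17512182929/1911215820 - 17*I*sqrt(211)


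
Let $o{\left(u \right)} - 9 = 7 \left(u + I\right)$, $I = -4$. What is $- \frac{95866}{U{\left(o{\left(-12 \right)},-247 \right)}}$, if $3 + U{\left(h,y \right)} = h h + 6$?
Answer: $- \frac{47933}{5306} \approx -9.0337$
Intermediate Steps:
$o{\left(u \right)} = -19 + 7 u$ ($o{\left(u \right)} = 9 + 7 \left(u - 4\right) = 9 + 7 \left(-4 + u\right) = 9 + \left(-28 + 7 u\right) = -19 + 7 u$)
$U{\left(h,y \right)} = 3 + h^{2}$ ($U{\left(h,y \right)} = -3 + \left(h h + 6\right) = -3 + \left(h^{2} + 6\right) = -3 + \left(6 + h^{2}\right) = 3 + h^{2}$)
$- \frac{95866}{U{\left(o{\left(-12 \right)},-247 \right)}} = - \frac{95866}{3 + \left(-19 + 7 \left(-12\right)\right)^{2}} = - \frac{95866}{3 + \left(-19 - 84\right)^{2}} = - \frac{95866}{3 + \left(-103\right)^{2}} = - \frac{95866}{3 + 10609} = - \frac{95866}{10612} = \left(-95866\right) \frac{1}{10612} = - \frac{47933}{5306}$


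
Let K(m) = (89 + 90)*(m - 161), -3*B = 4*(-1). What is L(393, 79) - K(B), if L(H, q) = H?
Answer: 86920/3 ≈ 28973.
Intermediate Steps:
B = 4/3 (B = -4*(-1)/3 = -⅓*(-4) = 4/3 ≈ 1.3333)
K(m) = -28819 + 179*m (K(m) = 179*(-161 + m) = -28819 + 179*m)
L(393, 79) - K(B) = 393 - (-28819 + 179*(4/3)) = 393 - (-28819 + 716/3) = 393 - 1*(-85741/3) = 393 + 85741/3 = 86920/3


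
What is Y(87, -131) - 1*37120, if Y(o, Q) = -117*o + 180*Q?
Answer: -70879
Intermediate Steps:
Y(87, -131) - 1*37120 = (-117*87 + 180*(-131)) - 1*37120 = (-10179 - 23580) - 37120 = -33759 - 37120 = -70879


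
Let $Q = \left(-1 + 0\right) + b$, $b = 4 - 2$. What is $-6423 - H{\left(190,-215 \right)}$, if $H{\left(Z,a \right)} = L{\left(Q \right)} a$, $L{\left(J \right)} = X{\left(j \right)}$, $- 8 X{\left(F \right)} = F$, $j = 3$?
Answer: $- \frac{52029}{8} \approx -6503.6$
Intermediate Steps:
$b = 2$
$X{\left(F \right)} = - \frac{F}{8}$
$Q = 1$ ($Q = \left(-1 + 0\right) + 2 = -1 + 2 = 1$)
$L{\left(J \right)} = - \frac{3}{8}$ ($L{\left(J \right)} = \left(- \frac{1}{8}\right) 3 = - \frac{3}{8}$)
$H{\left(Z,a \right)} = - \frac{3 a}{8}$
$-6423 - H{\left(190,-215 \right)} = -6423 - \left(- \frac{3}{8}\right) \left(-215\right) = -6423 - \frac{645}{8} = - \frac{52029}{8}$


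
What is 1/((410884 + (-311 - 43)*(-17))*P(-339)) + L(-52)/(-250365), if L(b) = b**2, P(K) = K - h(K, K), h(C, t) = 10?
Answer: -393429000157/36427806561270 ≈ -0.010800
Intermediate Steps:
P(K) = -10 + K (P(K) = K - 1*10 = K - 10 = -10 + K)
1/((410884 + (-311 - 43)*(-17))*P(-339)) + L(-52)/(-250365) = 1/((410884 + (-311 - 43)*(-17))*(-10 - 339)) + (-52)**2/(-250365) = 1/((410884 - 354*(-17))*(-349)) + 2704*(-1/250365) = -1/349/(410884 + 6018) - 2704/250365 = -1/349/416902 - 2704/250365 = (1/416902)*(-1/349) - 2704/250365 = -1/145498798 - 2704/250365 = -393429000157/36427806561270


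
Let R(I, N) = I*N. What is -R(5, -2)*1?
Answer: 10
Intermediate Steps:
-R(5, -2)*1 = -5*(-2)*1 = -1*(-10)*1 = 10*1 = 10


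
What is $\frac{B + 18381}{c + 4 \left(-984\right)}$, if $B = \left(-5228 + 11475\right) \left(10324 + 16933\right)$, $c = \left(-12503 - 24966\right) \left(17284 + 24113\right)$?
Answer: $- \frac{170292860}{1551108129} \approx -0.10979$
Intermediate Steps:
$c = -1551104193$ ($c = \left(-37469\right) 41397 = -1551104193$)
$B = 170274479$ ($B = 6247 \cdot 27257 = 170274479$)
$\frac{B + 18381}{c + 4 \left(-984\right)} = \frac{170274479 + 18381}{-1551104193 + 4 \left(-984\right)} = \frac{170292860}{-1551104193 - 3936} = \frac{170292860}{-1551108129} = 170292860 \left(- \frac{1}{1551108129}\right) = - \frac{170292860}{1551108129}$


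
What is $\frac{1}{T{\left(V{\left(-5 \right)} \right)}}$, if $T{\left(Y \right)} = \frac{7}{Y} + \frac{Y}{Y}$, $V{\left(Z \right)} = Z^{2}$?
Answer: $\frac{25}{32} \approx 0.78125$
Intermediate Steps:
$T{\left(Y \right)} = 1 + \frac{7}{Y}$ ($T{\left(Y \right)} = \frac{7}{Y} + 1 = 1 + \frac{7}{Y}$)
$\frac{1}{T{\left(V{\left(-5 \right)} \right)}} = \frac{1}{\frac{1}{\left(-5\right)^{2}} \left(7 + \left(-5\right)^{2}\right)} = \frac{1}{\frac{1}{25} \left(7 + 25\right)} = \frac{1}{\frac{1}{25} \cdot 32} = \frac{1}{\frac{32}{25}} = \frac{25}{32}$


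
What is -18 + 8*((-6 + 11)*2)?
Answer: 62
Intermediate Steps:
-18 + 8*((-6 + 11)*2) = -18 + 8*(5*2) = -18 + 8*10 = -18 + 80 = 62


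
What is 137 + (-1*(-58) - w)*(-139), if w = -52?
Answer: -15153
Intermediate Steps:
137 + (-1*(-58) - w)*(-139) = 137 + (-1*(-58) - 1*(-52))*(-139) = 137 + (58 + 52)*(-139) = 137 + 110*(-139) = 137 - 15290 = -15153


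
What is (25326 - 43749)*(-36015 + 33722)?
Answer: 42243939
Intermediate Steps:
(25326 - 43749)*(-36015 + 33722) = -18423*(-2293) = 42243939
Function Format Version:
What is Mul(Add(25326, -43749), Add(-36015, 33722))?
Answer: 42243939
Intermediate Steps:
Mul(Add(25326, -43749), Add(-36015, 33722)) = Mul(-18423, -2293) = 42243939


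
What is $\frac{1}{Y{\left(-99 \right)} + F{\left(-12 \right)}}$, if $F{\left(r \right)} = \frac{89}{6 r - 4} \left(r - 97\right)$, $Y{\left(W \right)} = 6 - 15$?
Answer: $\frac{76}{9017} \approx 0.0084285$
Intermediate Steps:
$Y{\left(W \right)} = -9$ ($Y{\left(W \right)} = 6 - 15 = -9$)
$F{\left(r \right)} = \frac{89 \left(-97 + r\right)}{-4 + 6 r}$ ($F{\left(r \right)} = \frac{89}{-4 + 6 r} \left(-97 + r\right) = \frac{89 \left(-97 + r\right)}{-4 + 6 r}$)
$\frac{1}{Y{\left(-99 \right)} + F{\left(-12 \right)}} = \frac{1}{-9 + \frac{89 \left(-97 - 12\right)}{2 \left(-2 + 3 \left(-12\right)\right)}} = \frac{1}{-9 + \frac{89}{2} \frac{1}{-2 - 36} \left(-109\right)} = \frac{1}{-9 + \frac{89}{2} \frac{1}{-38} \left(-109\right)} = \frac{1}{-9 + \frac{89}{2} \left(- \frac{1}{38}\right) \left(-109\right)} = \frac{1}{-9 + \frac{9701}{76}} = \frac{1}{\frac{9017}{76}} = \frac{76}{9017}$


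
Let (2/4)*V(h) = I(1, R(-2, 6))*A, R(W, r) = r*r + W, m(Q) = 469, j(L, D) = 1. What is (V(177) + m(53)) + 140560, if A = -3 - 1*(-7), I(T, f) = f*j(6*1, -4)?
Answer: 141301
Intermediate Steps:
R(W, r) = W + r² (R(W, r) = r² + W = W + r²)
I(T, f) = f (I(T, f) = f*1 = f)
A = 4 (A = -3 + 7 = 4)
V(h) = 272 (V(h) = 2*((-2 + 6²)*4) = 2*((-2 + 36)*4) = 2*(34*4) = 2*136 = 272)
(V(177) + m(53)) + 140560 = (272 + 469) + 140560 = 741 + 140560 = 141301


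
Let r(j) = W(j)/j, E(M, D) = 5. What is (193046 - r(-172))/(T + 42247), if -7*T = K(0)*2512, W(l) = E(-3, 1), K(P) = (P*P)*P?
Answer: 33203917/7266484 ≈ 4.5695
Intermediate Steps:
K(P) = P³ (K(P) = P²*P = P³)
W(l) = 5
r(j) = 5/j
T = 0 (T = -0³*2512/7 = -0*2512 = -⅐*0 = 0)
(193046 - r(-172))/(T + 42247) = (193046 - 5/(-172))/(0 + 42247) = (193046 - 5*(-1)/172)/42247 = (193046 - 1*(-5/172))*(1/42247) = (193046 + 5/172)*(1/42247) = (33203917/172)*(1/42247) = 33203917/7266484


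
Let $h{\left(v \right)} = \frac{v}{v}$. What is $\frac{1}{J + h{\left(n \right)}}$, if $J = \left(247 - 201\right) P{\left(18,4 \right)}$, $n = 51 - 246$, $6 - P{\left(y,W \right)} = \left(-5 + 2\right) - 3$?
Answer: $\frac{1}{553} \approx 0.0018083$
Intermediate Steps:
$P{\left(y,W \right)} = 12$ ($P{\left(y,W \right)} = 6 - \left(\left(-5 + 2\right) - 3\right) = 6 - \left(-3 - 3\right) = 6 - -6 = 6 + 6 = 12$)
$n = -195$
$h{\left(v \right)} = 1$
$J = 552$ ($J = \left(247 - 201\right) 12 = 46 \cdot 12 = 552$)
$\frac{1}{J + h{\left(n \right)}} = \frac{1}{552 + 1} = \frac{1}{553}$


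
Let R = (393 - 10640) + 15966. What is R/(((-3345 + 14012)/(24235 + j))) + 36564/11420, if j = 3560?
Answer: 453927179322/30454285 ≈ 14905.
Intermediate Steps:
R = 5719 (R = -10247 + 15966 = 5719)
R/(((-3345 + 14012)/(24235 + j))) + 36564/11420 = 5719/(((-3345 + 14012)/(24235 + 3560))) + 36564/11420 = 5719/((10667/27795)) + 36564*(1/11420) = 5719/((10667*(1/27795))) + 9141/2855 = 5719/(10667/27795) + 9141/2855 = 5719*(27795/10667) + 9141/2855 = 158959605/10667 + 9141/2855 = 453927179322/30454285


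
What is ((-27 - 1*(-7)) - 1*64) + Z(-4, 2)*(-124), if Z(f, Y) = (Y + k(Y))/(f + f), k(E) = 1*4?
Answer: 9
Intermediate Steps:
k(E) = 4
Z(f, Y) = (4 + Y)/(2*f) (Z(f, Y) = (Y + 4)/(f + f) = (4 + Y)/((2*f)) = (4 + Y)*(1/(2*f)) = (4 + Y)/(2*f))
((-27 - 1*(-7)) - 1*64) + Z(-4, 2)*(-124) = ((-27 - 1*(-7)) - 1*64) + ((½)*(4 + 2)/(-4))*(-124) = ((-27 + 7) - 64) + ((½)*(-¼)*6)*(-124) = (-20 - 64) - ¾*(-124) = -84 + 93 = 9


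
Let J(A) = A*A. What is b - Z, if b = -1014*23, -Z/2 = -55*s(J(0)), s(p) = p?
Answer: -23322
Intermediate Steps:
J(A) = A²
Z = 0 (Z = -(-110)*0² = -(-110)*0 = -2*0 = 0)
b = -23322
b - Z = -23322 - 1*0 = -23322 + 0 = -23322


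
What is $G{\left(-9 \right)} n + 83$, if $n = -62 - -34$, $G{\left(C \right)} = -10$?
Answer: $363$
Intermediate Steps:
$n = -28$ ($n = -62 + 34 = -28$)
$G{\left(-9 \right)} n + 83 = \left(-10\right) \left(-28\right) + 83 = 280 + 83 = 363$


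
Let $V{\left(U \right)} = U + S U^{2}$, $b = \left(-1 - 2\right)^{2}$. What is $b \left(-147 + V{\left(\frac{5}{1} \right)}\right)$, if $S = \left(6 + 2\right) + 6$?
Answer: $1872$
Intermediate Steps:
$b = 9$ ($b = \left(-3\right)^{2} = 9$)
$S = 14$ ($S = 8 + 6 = 14$)
$V{\left(U \right)} = U + 14 U^{2}$
$b \left(-147 + V{\left(\frac{5}{1} \right)}\right) = 9 \left(-147 + \frac{5}{1} \left(1 + 14 \cdot \frac{5}{1}\right)\right) = 9 \left(-147 + 5 \cdot 1 \left(1 + 14 \cdot 5 \cdot 1\right)\right) = 9 \left(-147 + 5 \left(1 + 14 \cdot 5\right)\right) = 9 \left(-147 + 5 \left(1 + 70\right)\right) = 9 \left(-147 + 5 \cdot 71\right) = 9 \left(-147 + 355\right) = 9 \cdot 208 = 1872$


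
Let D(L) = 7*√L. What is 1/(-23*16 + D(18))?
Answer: -184/67271 - 21*√2/134542 ≈ -0.0029559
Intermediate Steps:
1/(-23*16 + D(18)) = 1/(-23*16 + 7*√18) = 1/(-368 + 7*(3*√2)) = 1/(-368 + 21*√2)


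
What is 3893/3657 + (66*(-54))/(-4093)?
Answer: 28967597/14968101 ≈ 1.9353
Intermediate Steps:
3893/3657 + (66*(-54))/(-4093) = 3893*(1/3657) - 3564*(-1/4093) = 3893/3657 + 3564/4093 = 28967597/14968101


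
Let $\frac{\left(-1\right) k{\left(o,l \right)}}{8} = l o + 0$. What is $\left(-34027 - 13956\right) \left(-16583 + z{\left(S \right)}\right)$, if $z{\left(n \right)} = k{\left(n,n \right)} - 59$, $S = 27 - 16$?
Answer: $844980630$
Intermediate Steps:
$k{\left(o,l \right)} = - 8 l o$ ($k{\left(o,l \right)} = - 8 \left(l o + 0\right) = - 8 l o$)
$S = 11$ ($S = 27 - 16 = 11$)
$z{\left(n \right)} = -59 - 8 n^{2}$ ($z{\left(n \right)} = - 8 n n - 59 = - 8 n^{2} - 59 = -59 - 8 n^{2}$)
$\left(-34027 - 13956\right) \left(-16583 + z{\left(S \right)}\right) = \left(-34027 - 13956\right) \left(-16583 - \left(59 + 8 \cdot 11^{2}\right)\right) = - 47983 \left(-16583 - 1027\right) = \left(-47983\right) \left(-17610\right) = 844980630$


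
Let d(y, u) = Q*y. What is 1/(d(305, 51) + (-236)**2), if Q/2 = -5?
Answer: 1/52646 ≈ 1.8995e-5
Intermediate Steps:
Q = -10 (Q = 2*(-5) = -10)
d(y, u) = -10*y
1/(d(305, 51) + (-236)**2) = 1/(-10*305 + (-236)**2) = 1/(-3050 + 55696) = 1/52646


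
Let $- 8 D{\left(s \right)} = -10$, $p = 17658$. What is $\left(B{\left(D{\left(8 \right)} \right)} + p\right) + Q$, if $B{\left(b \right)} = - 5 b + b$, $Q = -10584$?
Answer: $7069$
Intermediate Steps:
$D{\left(s \right)} = \frac{5}{4}$ ($D{\left(s \right)} = \left(- \frac{1}{8}\right) \left(-10\right) = \frac{5}{4}$)
$B{\left(b \right)} = - 4 b$
$\left(B{\left(D{\left(8 \right)} \right)} + p\right) + Q = \left(\left(-4\right) \frac{5}{4} + 17658\right) - 10584 = \left(-5 + 17658\right) - 10584 = 17653 - 10584 = 7069$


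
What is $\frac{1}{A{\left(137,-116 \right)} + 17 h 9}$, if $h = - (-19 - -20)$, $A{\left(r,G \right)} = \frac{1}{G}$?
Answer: $- \frac{116}{17749} \approx -0.0065356$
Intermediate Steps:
$h = -1$ ($h = - (-19 + 20) = \left(-1\right) 1 = -1$)
$\frac{1}{A{\left(137,-116 \right)} + 17 h 9} = \frac{1}{\frac{1}{-116} + 17 \left(-1\right) 9} = \frac{1}{- \frac{1}{116} - 153} = \frac{1}{- \frac{17749}{116}} = - \frac{116}{17749}$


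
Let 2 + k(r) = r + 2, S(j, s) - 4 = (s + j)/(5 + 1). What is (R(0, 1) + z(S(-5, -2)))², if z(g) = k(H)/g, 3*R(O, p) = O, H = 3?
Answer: 324/289 ≈ 1.1211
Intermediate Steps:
R(O, p) = O/3
S(j, s) = 4 + j/6 + s/6 (S(j, s) = 4 + (s + j)/(5 + 1) = 4 + (j + s)/6 = 4 + (j + s)*(⅙) = 4 + (j/6 + s/6) = 4 + j/6 + s/6)
k(r) = r (k(r) = -2 + (r + 2) = -2 + (2 + r) = r)
z(g) = 3/g
(R(0, 1) + z(S(-5, -2)))² = ((⅓)*0 + 3/(4 + (⅙)*(-5) + (⅙)*(-2)))² = (0 + 3/(4 - ⅚ - ⅓))² = (0 + 3/(17/6))² = (0 + 3*(6/17))² = (0 + 18/17)² = (18/17)² = 324/289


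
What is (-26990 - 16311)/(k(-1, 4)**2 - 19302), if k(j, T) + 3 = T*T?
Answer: 43/19 ≈ 2.2632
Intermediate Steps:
k(j, T) = -3 + T**2 (k(j, T) = -3 + T*T = -3 + T**2)
(-26990 - 16311)/(k(-1, 4)**2 - 19302) = (-26990 - 16311)/((-3 + 4**2)**2 - 19302) = -43301/((-3 + 16)**2 - 19302) = -43301/(13**2 - 19302) = -43301/(169 - 19302) = -43301/(-19133) = -43301*(-1/19133) = 43/19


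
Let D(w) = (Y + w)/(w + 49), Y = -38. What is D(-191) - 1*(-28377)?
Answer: 4029763/142 ≈ 28379.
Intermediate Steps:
D(w) = (-38 + w)/(49 + w) (D(w) = (-38 + w)/(w + 49) = (-38 + w)/(49 + w))
D(-191) - 1*(-28377) = (-38 - 191)/(49 - 191) - 1*(-28377) = -229/(-142) + 28377 = -1/142*(-229) + 28377 = 229/142 + 28377 = 4029763/142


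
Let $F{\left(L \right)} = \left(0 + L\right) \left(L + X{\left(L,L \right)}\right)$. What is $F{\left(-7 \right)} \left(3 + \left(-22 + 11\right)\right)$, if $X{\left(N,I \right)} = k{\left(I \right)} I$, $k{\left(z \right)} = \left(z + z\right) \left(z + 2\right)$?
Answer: $-27832$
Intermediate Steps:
$k{\left(z \right)} = 2 z \left(2 + z\right)$
$X{\left(N,I \right)} = 2 I^{2} \left(2 + I\right)$ ($X{\left(N,I \right)} = 2 I \left(2 + I\right) I = 2 I^{2} \left(2 + I\right)$)
$F{\left(L \right)} = L \left(L + 2 L^{2} \left(2 + L\right)\right)$ ($F{\left(L \right)} = \left(0 + L\right) \left(L + 2 L^{2} \left(2 + L\right)\right) = L \left(L + 2 L^{2} \left(2 + L\right)\right)$)
$F{\left(-7 \right)} \left(3 + \left(-22 + 11\right)\right) = \left(-7\right)^{2} \left(1 + 2 \left(-7\right) \left(2 - 7\right)\right) \left(3 + \left(-22 + 11\right)\right) = 49 \left(1 + 2 \left(-7\right) \left(-5\right)\right) \left(3 - 11\right) = 49 \left(1 + 70\right) \left(-8\right) = 49 \cdot 71 \left(-8\right) = 3479 \left(-8\right) = -27832$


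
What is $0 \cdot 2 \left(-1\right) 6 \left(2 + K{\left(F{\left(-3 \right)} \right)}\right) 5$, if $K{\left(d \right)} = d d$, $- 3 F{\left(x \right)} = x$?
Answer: $0$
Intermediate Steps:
$F{\left(x \right)} = - \frac{x}{3}$
$K{\left(d \right)} = d^{2}$
$0 \cdot 2 \left(-1\right) 6 \left(2 + K{\left(F{\left(-3 \right)} \right)}\right) 5 = 0 \cdot 2 \left(-1\right) 6 \left(2 + \left(\left(- \frac{1}{3}\right) \left(-3\right)\right)^{2}\right) 5 = 0 \left(-1\right) 6 \left(2 + 1^{2}\right) 5 = 0 \cdot 6 \left(2 + 1\right) 5 = 0 \cdot 3 \cdot 5 = 0 \cdot 15 = 0$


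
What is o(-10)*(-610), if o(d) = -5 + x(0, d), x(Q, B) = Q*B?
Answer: 3050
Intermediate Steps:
x(Q, B) = B*Q
o(d) = -5 (o(d) = -5 + d*0 = -5 + 0 = -5)
o(-10)*(-610) = -5*(-610) = 3050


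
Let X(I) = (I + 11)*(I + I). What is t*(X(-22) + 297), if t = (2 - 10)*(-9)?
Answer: 56232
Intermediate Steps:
X(I) = 2*I*(11 + I) (X(I) = (11 + I)*(2*I) = 2*I*(11 + I))
t = 72 (t = -8*(-9) = 72)
t*(X(-22) + 297) = 72*(2*(-22)*(11 - 22) + 297) = 72*(2*(-22)*(-11) + 297) = 72*(484 + 297) = 72*781 = 56232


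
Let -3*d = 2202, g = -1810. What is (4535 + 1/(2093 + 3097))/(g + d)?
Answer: -23536651/13203360 ≈ -1.7826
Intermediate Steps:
d = -734 (d = -⅓*2202 = -734)
(4535 + 1/(2093 + 3097))/(g + d) = (4535 + 1/(2093 + 3097))/(-1810 - 734) = (4535 + 1/5190)/(-2544) = (4535 + 1/5190)*(-1/2544) = (23536651/5190)*(-1/2544) = -23536651/13203360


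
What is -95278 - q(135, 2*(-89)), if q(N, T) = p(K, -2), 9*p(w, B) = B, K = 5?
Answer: -857500/9 ≈ -95278.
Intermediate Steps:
p(w, B) = B/9
q(N, T) = -2/9 (q(N, T) = (⅑)*(-2) = -2/9)
-95278 - q(135, 2*(-89)) = -95278 - 1*(-2/9) = -95278 + 2/9 = -857500/9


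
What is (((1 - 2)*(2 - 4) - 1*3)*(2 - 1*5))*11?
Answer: 33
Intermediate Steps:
(((1 - 2)*(2 - 4) - 1*3)*(2 - 1*5))*11 = ((-1*(-2) - 3)*(2 - 5))*11 = ((2 - 3)*(-3))*11 = -1*(-3)*11 = 3*11 = 33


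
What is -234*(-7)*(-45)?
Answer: -73710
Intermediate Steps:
-234*(-7)*(-45) = -39*(-42)*(-45) = 1638*(-45) = -73710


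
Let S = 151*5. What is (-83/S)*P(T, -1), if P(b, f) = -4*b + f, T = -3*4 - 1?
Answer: -4233/755 ≈ -5.6066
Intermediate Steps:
T = -13 (T = -12 - 1 = -13)
S = 755
P(b, f) = f - 4*b
(-83/S)*P(T, -1) = (-83/755)*(-1 - 4*(-13)) = (-83*1/755)*(-1 + 52) = -83/755*51 = -4233/755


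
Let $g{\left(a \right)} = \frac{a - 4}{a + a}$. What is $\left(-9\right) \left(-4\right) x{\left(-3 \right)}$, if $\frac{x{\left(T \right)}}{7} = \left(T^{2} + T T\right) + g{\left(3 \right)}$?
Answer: $4494$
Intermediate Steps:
$g{\left(a \right)} = \frac{-4 + a}{2 a}$
$x{\left(T \right)} = - \frac{7}{6} + 14 T^{2}$ ($x{\left(T \right)} = 7 \left(\left(T^{2} + T T\right) + \frac{-4 + 3}{2 \cdot 3}\right) = 7 \left(\left(T^{2} + T^{2}\right) + \frac{1}{2} \cdot \frac{1}{3} \left(-1\right)\right) = 7 \left(2 T^{2} - \frac{1}{6}\right) = 7 \left(- \frac{1}{6} + 2 T^{2}\right) = - \frac{7}{6} + 14 T^{2}$)
$\left(-9\right) \left(-4\right) x{\left(-3 \right)} = \left(-9\right) \left(-4\right) \left(- \frac{7}{6} + 14 \left(-3\right)^{2}\right) = 36 \left(- \frac{7}{6} + 14 \cdot 9\right) = 36 \left(- \frac{7}{6} + 126\right) = 36 \cdot \frac{749}{6} = 4494$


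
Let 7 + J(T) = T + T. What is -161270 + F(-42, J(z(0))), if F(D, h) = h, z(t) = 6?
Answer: -161265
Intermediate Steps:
J(T) = -7 + 2*T (J(T) = -7 + (T + T) = -7 + 2*T)
-161270 + F(-42, J(z(0))) = -161270 + (-7 + 2*6) = -161270 + (-7 + 12) = -161270 + 5 = -161265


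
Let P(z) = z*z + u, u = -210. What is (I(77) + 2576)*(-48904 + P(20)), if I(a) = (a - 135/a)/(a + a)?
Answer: -744155112714/5929 ≈ -1.2551e+8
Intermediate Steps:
P(z) = -210 + z² (P(z) = z*z - 210 = z² - 210 = -210 + z²)
I(a) = (a - 135/a)/(2*a) (I(a) = (a - 135/a)/((2*a)) = (a - 135/a)*(1/(2*a)) = (a - 135/a)/(2*a))
(I(77) + 2576)*(-48904 + P(20)) = ((½)*(-135 + 77²)/77² + 2576)*(-48904 + (-210 + 20²)) = ((½)*(1/5929)*(-135 + 5929) + 2576)*(-48904 + (-210 + 400)) = ((½)*(1/5929)*5794 + 2576)*(-48904 + 190) = (2897/5929 + 2576)*(-48714) = (15276001/5929)*(-48714) = -744155112714/5929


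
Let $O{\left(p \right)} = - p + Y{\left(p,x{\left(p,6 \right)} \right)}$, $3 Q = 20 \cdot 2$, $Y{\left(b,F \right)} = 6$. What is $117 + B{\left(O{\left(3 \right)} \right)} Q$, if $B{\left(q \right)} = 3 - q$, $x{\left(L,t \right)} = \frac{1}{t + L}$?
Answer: $117$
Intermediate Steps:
$x{\left(L,t \right)} = \frac{1}{L + t}$
$Q = \frac{40}{3}$ ($Q = \frac{20 \cdot 2}{3} = \frac{1}{3} \cdot 40 = \frac{40}{3} \approx 13.333$)
$O{\left(p \right)} = 6 - p$ ($O{\left(p \right)} = - p + 6 = 6 - p$)
$117 + B{\left(O{\left(3 \right)} \right)} Q = 117 + \left(3 - \left(6 - 3\right)\right) \frac{40}{3} = 117 + \left(3 - 3\right) \frac{40}{3} = 117 + 0 \cdot \frac{40}{3} = 117 + 0 = 117$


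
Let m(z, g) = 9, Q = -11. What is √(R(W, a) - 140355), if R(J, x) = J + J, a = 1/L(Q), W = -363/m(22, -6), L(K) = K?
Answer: I*√1263921/3 ≈ 374.75*I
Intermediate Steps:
W = -121/3 (W = -363/9 = -363*⅑ = -121/3 ≈ -40.333)
a = -1/11 (a = 1/(-11) = -1/11 ≈ -0.090909)
R(J, x) = 2*J
√(R(W, a) - 140355) = √(2*(-121/3) - 140355) = √(-242/3 - 140355) = √(-421307/3) = I*√1263921/3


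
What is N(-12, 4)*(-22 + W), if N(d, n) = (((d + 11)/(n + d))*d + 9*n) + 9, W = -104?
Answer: -5481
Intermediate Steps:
N(d, n) = 9 + 9*n + d*(11 + d)/(d + n) (N(d, n) = (((11 + d)/(d + n))*d + 9*n) + 9 = (d*(11 + d)/(d + n) + 9*n) + 9 = (9*n + d*(11 + d)/(d + n)) + 9 = 9 + 9*n + d*(11 + d)/(d + n))
N(-12, 4)*(-22 + W) = (((-12)² + 9*4 + 9*4² + 20*(-12) + 9*(-12)*4)/(-12 + 4))*(-22 - 104) = ((144 + 36 + 9*16 - 240 - 432)/(-8))*(-126) = -(144 + 36 + 144 - 240 - 432)/8*(-126) = -⅛*(-348)*(-126) = (87/2)*(-126) = -5481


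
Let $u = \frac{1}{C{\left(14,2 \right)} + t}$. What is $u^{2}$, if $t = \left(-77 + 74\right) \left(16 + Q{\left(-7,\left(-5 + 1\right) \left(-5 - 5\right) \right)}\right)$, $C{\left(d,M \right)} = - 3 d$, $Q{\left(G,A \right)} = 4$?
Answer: $\frac{1}{10404} \approx 9.6117 \cdot 10^{-5}$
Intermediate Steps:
$t = -60$ ($t = \left(-77 + 74\right) \left(16 + 4\right) = \left(-3\right) 20 = -60$)
$u = - \frac{1}{102}$ ($u = \frac{1}{\left(-3\right) 14 - 60} = \frac{1}{-42 - 60} = \frac{1}{-102} = - \frac{1}{102} \approx -0.0098039$)
$u^{2} = \left(- \frac{1}{102}\right)^{2} = \frac{1}{10404}$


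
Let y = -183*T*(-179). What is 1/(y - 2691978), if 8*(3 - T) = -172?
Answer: -2/3778863 ≈ -5.2926e-7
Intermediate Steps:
T = 49/2 (T = 3 - ⅛*(-172) = 3 + 43/2 = 49/2 ≈ 24.500)
y = 1605093/2 (y = -183*49/2*(-179) = -8967/2*(-179) = 1605093/2 ≈ 8.0255e+5)
1/(y - 2691978) = 1/(1605093/2 - 2691978) = 1/(-3778863/2) = -2/3778863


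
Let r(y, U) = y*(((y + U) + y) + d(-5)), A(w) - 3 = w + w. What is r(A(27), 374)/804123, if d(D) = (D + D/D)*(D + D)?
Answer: 3344/89347 ≈ 0.037427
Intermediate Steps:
A(w) = 3 + 2*w (A(w) = 3 + (w + w) = 3 + 2*w)
d(D) = 2*D*(1 + D) (d(D) = (D + 1)*(2*D) = (1 + D)*(2*D) = 2*D*(1 + D))
r(y, U) = y*(40 + U + 2*y) (r(y, U) = y*(((y + U) + y) + 2*(-5)*(1 - 5)) = y*(((U + y) + y) + 2*(-5)*(-4)) = y*((U + 2*y) + 40) = y*(40 + U + 2*y))
r(A(27), 374)/804123 = ((3 + 2*27)*(40 + 374 + 2*(3 + 2*27)))/804123 = ((3 + 54)*(40 + 374 + 2*(3 + 54)))*(1/804123) = (57*(40 + 374 + 2*57))*(1/804123) = (57*(40 + 374 + 114))*(1/804123) = (57*528)*(1/804123) = 30096*(1/804123) = 3344/89347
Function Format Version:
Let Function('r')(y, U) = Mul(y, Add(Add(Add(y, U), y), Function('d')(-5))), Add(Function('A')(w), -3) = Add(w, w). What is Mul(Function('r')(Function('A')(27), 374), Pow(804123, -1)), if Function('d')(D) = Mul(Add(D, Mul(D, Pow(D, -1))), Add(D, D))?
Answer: Rational(3344, 89347) ≈ 0.037427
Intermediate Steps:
Function('A')(w) = Add(3, Mul(2, w)) (Function('A')(w) = Add(3, Add(w, w)) = Add(3, Mul(2, w)))
Function('d')(D) = Mul(2, D, Add(1, D)) (Function('d')(D) = Mul(Add(D, 1), Mul(2, D)) = Mul(Add(1, D), Mul(2, D)) = Mul(2, D, Add(1, D)))
Function('r')(y, U) = Mul(y, Add(40, U, Mul(2, y))) (Function('r')(y, U) = Mul(y, Add(Add(Add(y, U), y), Mul(2, -5, Add(1, -5)))) = Mul(y, Add(Add(Add(U, y), y), Mul(2, -5, -4))) = Mul(y, Add(Add(U, Mul(2, y)), 40)) = Mul(y, Add(40, U, Mul(2, y))))
Mul(Function('r')(Function('A')(27), 374), Pow(804123, -1)) = Mul(Mul(Add(3, Mul(2, 27)), Add(40, 374, Mul(2, Add(3, Mul(2, 27))))), Pow(804123, -1)) = Mul(Mul(Add(3, 54), Add(40, 374, Mul(2, Add(3, 54)))), Rational(1, 804123)) = Mul(Mul(57, Add(40, 374, Mul(2, 57))), Rational(1, 804123)) = Mul(Mul(57, Add(40, 374, 114)), Rational(1, 804123)) = Mul(Mul(57, 528), Rational(1, 804123)) = Mul(30096, Rational(1, 804123)) = Rational(3344, 89347)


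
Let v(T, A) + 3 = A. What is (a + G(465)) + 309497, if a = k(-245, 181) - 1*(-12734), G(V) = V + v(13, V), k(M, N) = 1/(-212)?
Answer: 68509495/212 ≈ 3.2316e+5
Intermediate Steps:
k(M, N) = -1/212
v(T, A) = -3 + A
G(V) = -3 + 2*V (G(V) = V + (-3 + V) = -3 + 2*V)
a = 2699607/212 (a = -1/212 - 1*(-12734) = -1/212 + 12734 = 2699607/212 ≈ 12734.)
(a + G(465)) + 309497 = (2699607/212 + (-3 + 2*465)) + 309497 = (2699607/212 + (-3 + 930)) + 309497 = (2699607/212 + 927) + 309497 = 2896131/212 + 309497 = 68509495/212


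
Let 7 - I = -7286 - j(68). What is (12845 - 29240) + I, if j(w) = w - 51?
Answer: -9085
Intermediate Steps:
j(w) = -51 + w
I = 7310 (I = 7 - (-7286 - (-51 + 68)) = 7 - (-7286 - 1*17) = 7 - (-7286 - 17) = 7 - 1*(-7303) = 7 + 7303 = 7310)
(12845 - 29240) + I = (12845 - 29240) + 7310 = -16395 + 7310 = -9085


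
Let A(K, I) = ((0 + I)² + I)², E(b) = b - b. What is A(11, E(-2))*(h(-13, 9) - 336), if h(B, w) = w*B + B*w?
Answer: 0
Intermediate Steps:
E(b) = 0
h(B, w) = 2*B*w (h(B, w) = B*w + B*w = 2*B*w)
A(K, I) = (I + I²)² (A(K, I) = (I² + I)² = (I + I²)²)
A(11, E(-2))*(h(-13, 9) - 336) = (0²*(1 + 0)²)*(2*(-13)*9 - 336) = (0*1²)*(-234 - 336) = (0*1)*(-570) = 0*(-570) = 0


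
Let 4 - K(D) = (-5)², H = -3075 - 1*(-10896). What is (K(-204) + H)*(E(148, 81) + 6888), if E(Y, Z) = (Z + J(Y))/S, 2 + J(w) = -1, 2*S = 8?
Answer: 53878500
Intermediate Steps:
S = 4 (S = (½)*8 = 4)
H = 7821 (H = -3075 + 10896 = 7821)
J(w) = -3 (J(w) = -2 - 1 = -3)
K(D) = -21 (K(D) = 4 - 1*(-5)² = 4 - 1*25 = 4 - 25 = -21)
E(Y, Z) = -¾ + Z/4 (E(Y, Z) = (Z - 3)/4 = (-3 + Z)/4 = -¾ + Z/4)
(K(-204) + H)*(E(148, 81) + 6888) = (-21 + 7821)*((-¾ + (¼)*81) + 6888) = 7800*((-¾ + 81/4) + 6888) = 7800*(39/2 + 6888) = 7800*(13815/2) = 53878500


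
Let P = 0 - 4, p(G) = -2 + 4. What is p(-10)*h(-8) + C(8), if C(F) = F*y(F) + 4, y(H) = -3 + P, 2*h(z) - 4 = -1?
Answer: -49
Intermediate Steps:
p(G) = 2
P = -4
h(z) = 3/2 (h(z) = 2 + (½)*(-1) = 2 - ½ = 3/2)
y(H) = -7 (y(H) = -3 - 4 = -7)
C(F) = 4 - 7*F (C(F) = F*(-7) + 4 = -7*F + 4 = 4 - 7*F)
p(-10)*h(-8) + C(8) = 2*(3/2) + (4 - 7*8) = 3 + (4 - 56) = 3 - 52 = -49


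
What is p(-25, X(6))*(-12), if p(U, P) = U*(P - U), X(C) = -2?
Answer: 6900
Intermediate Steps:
p(-25, X(6))*(-12) = -25*(-2 - 1*(-25))*(-12) = -25*(-2 + 25)*(-12) = -25*23*(-12) = -575*(-12) = 6900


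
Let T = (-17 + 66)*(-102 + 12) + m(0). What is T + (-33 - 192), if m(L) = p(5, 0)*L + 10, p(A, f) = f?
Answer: -4625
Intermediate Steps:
m(L) = 10 (m(L) = 0*L + 10 = 0 + 10 = 10)
T = -4400 (T = (-17 + 66)*(-102 + 12) + 10 = 49*(-90) + 10 = -4410 + 10 = -4400)
T + (-33 - 192) = -4400 + (-33 - 192) = -4400 - 225 = -4625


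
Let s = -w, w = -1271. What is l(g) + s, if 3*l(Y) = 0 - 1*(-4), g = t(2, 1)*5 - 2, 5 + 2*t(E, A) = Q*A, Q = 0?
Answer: 3817/3 ≈ 1272.3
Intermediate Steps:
t(E, A) = -5/2 (t(E, A) = -5/2 + (0*A)/2 = -5/2 + (½)*0 = -5/2 + 0 = -5/2)
g = -29/2 (g = -5/2*5 - 2 = -25/2 - 2 = -29/2 ≈ -14.500)
l(Y) = 4/3 (l(Y) = (0 - 1*(-4))/3 = (0 + 4)/3 = (⅓)*4 = 4/3)
s = 1271 (s = -1*(-1271) = 1271)
l(g) + s = 4/3 + 1271 = 3817/3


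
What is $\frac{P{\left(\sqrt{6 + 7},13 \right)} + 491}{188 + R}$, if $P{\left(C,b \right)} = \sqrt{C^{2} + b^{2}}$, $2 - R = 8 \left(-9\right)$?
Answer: $\frac{491}{262} + \frac{\sqrt{182}}{262} \approx 1.9255$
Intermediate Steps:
$R = 74$ ($R = 2 - 8 \left(-9\right) = 2 - -72 = 2 + 72 = 74$)
$\frac{P{\left(\sqrt{6 + 7},13 \right)} + 491}{188 + R} = \frac{\sqrt{\left(\sqrt{6 + 7}\right)^{2} + 13^{2}} + 491}{188 + 74} = \frac{\sqrt{\left(\sqrt{13}\right)^{2} + 169} + 491}{262} = \left(\sqrt{13 + 169} + 491\right) \frac{1}{262} = \left(\sqrt{182} + 491\right) \frac{1}{262} = \left(491 + \sqrt{182}\right) \frac{1}{262} = \frac{491}{262} + \frac{\sqrt{182}}{262}$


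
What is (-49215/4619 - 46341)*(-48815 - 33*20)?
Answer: 10592513095650/4619 ≈ 2.2932e+9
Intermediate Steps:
(-49215/4619 - 46341)*(-48815 - 33*20) = (-49215*1/4619 - 46341)*(-48815 - 660) = (-49215/4619 - 46341)*(-49475) = -214098294/4619*(-49475) = 10592513095650/4619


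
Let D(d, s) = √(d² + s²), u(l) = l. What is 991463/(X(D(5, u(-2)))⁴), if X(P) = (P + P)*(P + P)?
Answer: 991463/181063936 ≈ 0.0054758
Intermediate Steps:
X(P) = 4*P² (X(P) = (2*P)*(2*P) = 4*P²)
991463/(X(D(5, u(-2)))⁴) = 991463/((4*(√(5² + (-2)²))²)⁴) = 991463/((4*(√(25 + 4))²)⁴) = 991463/((4*(√29)²)⁴) = 991463/((4*29)⁴) = 991463/(116⁴) = 991463/181063936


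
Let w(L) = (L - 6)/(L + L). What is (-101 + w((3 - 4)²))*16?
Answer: -1656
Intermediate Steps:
w(L) = (-6 + L)/(2*L) (w(L) = (-6 + L)/((2*L)) = (-6 + L)*(1/(2*L)) = (-6 + L)/(2*L))
(-101 + w((3 - 4)²))*16 = (-101 + (-6 + (3 - 4)²)/(2*((3 - 4)²)))*16 = (-101 + (-6 + (-1)²)/(2*((-1)²)))*16 = (-101 + (½)*(-6 + 1)/1)*16 = (-101 + (½)*1*(-5))*16 = (-101 - 5/2)*16 = -207/2*16 = -1656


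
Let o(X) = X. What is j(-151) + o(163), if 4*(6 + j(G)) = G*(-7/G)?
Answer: 621/4 ≈ 155.25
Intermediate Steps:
j(G) = -31/4 (j(G) = -6 + (G*(-7/G))/4 = -6 + (¼)*(-7) = -6 - 7/4 = -31/4)
j(-151) + o(163) = -31/4 + 163 = 621/4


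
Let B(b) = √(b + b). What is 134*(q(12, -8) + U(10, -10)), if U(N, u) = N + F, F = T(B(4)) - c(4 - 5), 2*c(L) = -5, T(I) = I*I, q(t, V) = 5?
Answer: 3417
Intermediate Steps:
B(b) = √2*√b (B(b) = √(2*b) = √2*√b)
T(I) = I²
c(L) = -5/2 (c(L) = (½)*(-5) = -5/2)
F = 21/2 (F = (√2*√4)² - 1*(-5/2) = (√2*2)² + 5/2 = (2*√2)² + 5/2 = 8 + 5/2 = 21/2 ≈ 10.500)
U(N, u) = 21/2 + N (U(N, u) = N + 21/2 = 21/2 + N)
134*(q(12, -8) + U(10, -10)) = 134*(5 + (21/2 + 10)) = 134*(5 + 41/2) = 134*(51/2) = 3417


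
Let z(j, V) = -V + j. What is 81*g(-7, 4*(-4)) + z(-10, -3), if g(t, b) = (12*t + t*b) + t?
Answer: 1694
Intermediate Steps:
g(t, b) = 13*t + b*t (g(t, b) = (12*t + b*t) + t = 13*t + b*t)
z(j, V) = j - V
81*g(-7, 4*(-4)) + z(-10, -3) = 81*(-7*(13 + 4*(-4))) + (-10 - 1*(-3)) = 81*(-7*(13 - 16)) + (-10 + 3) = 81*(-7*(-3)) - 7 = 81*21 - 7 = 1701 - 7 = 1694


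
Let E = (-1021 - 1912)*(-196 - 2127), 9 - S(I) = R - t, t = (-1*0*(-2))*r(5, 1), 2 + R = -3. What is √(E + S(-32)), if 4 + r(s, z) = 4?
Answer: √6813373 ≈ 2610.2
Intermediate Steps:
r(s, z) = 0 (r(s, z) = -4 + 4 = 0)
R = -5 (R = -2 - 3 = -5)
t = 0 (t = (-1*0*(-2))*0 = (0*(-2))*0 = 0*0 = 0)
S(I) = 14 (S(I) = 9 - (-5 - 1*0) = 9 - (-5 + 0) = 9 - 1*(-5) = 9 + 5 = 14)
E = 6813359 (E = -2933*(-2323) = 6813359)
√(E + S(-32)) = √(6813359 + 14) = √6813373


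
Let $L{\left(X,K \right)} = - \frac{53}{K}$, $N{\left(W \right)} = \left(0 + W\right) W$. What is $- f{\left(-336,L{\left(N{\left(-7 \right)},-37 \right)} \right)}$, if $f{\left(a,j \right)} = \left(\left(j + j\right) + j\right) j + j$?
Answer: $- \frac{10388}{1369} \approx -7.588$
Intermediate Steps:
$N{\left(W \right)} = W^{2}$ ($N{\left(W \right)} = W W = W^{2}$)
$f{\left(a,j \right)} = j + 3 j^{2}$ ($f{\left(a,j \right)} = \left(2 j + j\right) j + j = 3 j j + j = 3 j^{2} + j = j + 3 j^{2}$)
$- f{\left(-336,L{\left(N{\left(-7 \right)},-37 \right)} \right)} = - - \frac{53}{-37} \left(1 + 3 \left(- \frac{53}{-37}\right)\right) = - \left(-53\right) \left(- \frac{1}{37}\right) \left(1 + 3 \left(\left(-53\right) \left(- \frac{1}{37}\right)\right)\right) = - \frac{53 \left(1 + 3 \cdot \frac{53}{37}\right)}{37} = - \frac{53 \left(1 + \frac{159}{37}\right)}{37} = - \frac{53 \cdot 196}{37 \cdot 37} = \left(-1\right) \frac{10388}{1369} = - \frac{10388}{1369}$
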